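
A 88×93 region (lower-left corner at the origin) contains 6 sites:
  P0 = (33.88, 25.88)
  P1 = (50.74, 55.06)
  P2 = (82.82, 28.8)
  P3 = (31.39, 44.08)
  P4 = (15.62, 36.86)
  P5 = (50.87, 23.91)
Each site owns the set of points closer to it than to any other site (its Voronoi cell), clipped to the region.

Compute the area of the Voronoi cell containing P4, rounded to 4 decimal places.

1. box [0,88]×[0,93]: [(0, 0) (88, 0) (88, 93) (0, 93)]
2. ⊥bis P4·P0 via (24.75,31.37): [(0, 0) (5.8868, 0) (61.809, 93) (0, 93)]  |A|=3147.8534
3. ⊥bis P4·P1 via (33.18,45.96): [(0, 0) (5.8868, 0) (33.3389, 45.6535) (8.8028, 93) (0, 93)]  |A|=1893.0229
4. ⊥bis P4·P2 via (49.22,32.83): [(0, 0) (5.8868, 0) (33.3389, 45.6535) (8.8028, 93) (0, 93)]  |A|=1893.0229
5. ⊥bis P4·P3 via (23.505,40.47): [(0, 91.8099) (0, 0) (5.8868, 0) (26.4085, 34.1281)]  |A|=1312.7329
6. ⊥bis P4·P5 via (33.245,30.385): [(0, 91.8099) (0, 0) (5.8868, 0) (26.4085, 34.1281)]  |A|=1312.7329
7. canonical 4-gon: [(0, 91.8099) (0, 0) (5.8868, 0) (26.4085, 34.1281)]
8. shoelace: 1312.7329

Area of P4's cell: 1312.7329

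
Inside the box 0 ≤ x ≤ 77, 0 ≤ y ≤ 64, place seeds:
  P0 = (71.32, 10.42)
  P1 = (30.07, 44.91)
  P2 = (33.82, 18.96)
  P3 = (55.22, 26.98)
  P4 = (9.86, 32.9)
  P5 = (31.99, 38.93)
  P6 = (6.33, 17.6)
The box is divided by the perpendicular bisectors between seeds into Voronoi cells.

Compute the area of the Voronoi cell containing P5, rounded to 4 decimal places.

1. box [0,77]×[0,64]: [(0, 0) (77, 0) (77, 64) (0, 64)]
2. ⊥bis P5·P0 via (51.655,24.675): [(0, 0) (33.7683, 0) (77, 59.6388) (77, 64) (0, 64)]  |A|=3638.8557
3. ⊥bis P5·P1 via (31.03,41.92): [(0, 31.9572) (0, 0) (33.7683, 0) (74.2042, 55.7819)]  |A|=2127.5088
4. ⊥bis P5·P2 via (32.905,28.945): [(0, 31.9572) (0, 25.9297) (56.3047, 31.0893) (74.2042, 55.7819)]  |A|=872.6121
5. ⊥bis P5·P3 via (43.605,32.955): [(51.6171, 48.5299) (0, 31.9572) (0, 25.9297) (41.9695, 29.7756)]  |A|=530.5621
6. ⊥bis P5·P4 via (20.925,35.915): [(51.6171, 48.5299) (20.2333, 38.4535) (23.0698, 28.0437) (41.9695, 29.7756)]  |A|=346.51
7. ⊥bis P5·P6 via (19.16,28.265): [(51.6171, 48.5299) (20.2333, 38.4535) (23.0698, 28.0437) (41.9695, 29.7756)]  |A|=346.51
8. canonical 4-gon: [(51.6171, 48.5299) (20.2333, 38.4535) (23.0698, 28.0437) (41.9695, 29.7756)]
9. shoelace: 346.51

Area of P5's cell: 346.5100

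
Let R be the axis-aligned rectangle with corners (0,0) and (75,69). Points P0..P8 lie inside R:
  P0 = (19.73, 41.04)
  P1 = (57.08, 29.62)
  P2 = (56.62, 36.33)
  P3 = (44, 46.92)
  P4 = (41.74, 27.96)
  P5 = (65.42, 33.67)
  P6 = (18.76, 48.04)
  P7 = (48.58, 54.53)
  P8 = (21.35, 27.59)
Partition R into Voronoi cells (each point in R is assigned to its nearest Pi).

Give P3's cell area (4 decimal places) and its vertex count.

1. box [0,75]×[0,69]: [(0, 0) (75, 0) (75, 69) (0, 69)]
2. ⊥bis P3·P0 via (31.865,43.98): [(42.5202, 0) (75, 0) (75, 69) (25.8033, 69)]  |A|=2817.8385
3. ⊥bis P3·P1 via (50.54,38.27): [(35.9254, 27.2204) (75, 56.7635) (75, 69) (25.8033, 69)]  |A|=1266.7789
4. ⊥bis P3·P2 via (50.31,41.625): [(35.9254, 27.2204) (42.2092, 31.9713) (73.2816, 69) (25.8033, 69)]  |A|=1034.3401
5. ⊥bis P3·P4 via (42.87,37.44): [(33.1693, 38.5963) (46.441, 37.0143) (73.2816, 69) (25.8033, 69)]  |A|=955.2394
6. ⊥bis P3·P5 via (54.71,40.295): [(33.1693, 38.5963) (46.441, 37.0143) (70.1801, 65.304) (72.4664, 69) (25.8033, 69)]  |A|=953.7328
7. ⊥bis P3·P6 via (31.38,47.48): [(31.3238, 46.2138) (33.1693, 38.5963) (46.441, 37.0143) (70.1801, 65.304) (72.4664, 69) (32.3349, 69)]  |A|=879.3172
8. ⊥bis P3·P7 via (46.29,50.725): [(31.9081, 59.3806) (31.3238, 46.2138) (33.1693, 38.5963) (46.441, 37.0143) (54.0348, 46.0639)]  |A|=301.9795
9. ⊥bis P3·P8 via (32.675,37.255): [(31.9081, 59.3806) (31.3238, 46.2138) (33.1693, 38.5963) (46.441, 37.0143) (54.0348, 46.0639)]  |A|=301.9795
10. canonical 5-gon: [(31.9081, 59.3806) (31.3238, 46.2138) (33.1693, 38.5963) (46.441, 37.0143) (54.0348, 46.0639)]
11. shoelace: 301.9795

Area of P3's cell: 301.9795 (5 vertices)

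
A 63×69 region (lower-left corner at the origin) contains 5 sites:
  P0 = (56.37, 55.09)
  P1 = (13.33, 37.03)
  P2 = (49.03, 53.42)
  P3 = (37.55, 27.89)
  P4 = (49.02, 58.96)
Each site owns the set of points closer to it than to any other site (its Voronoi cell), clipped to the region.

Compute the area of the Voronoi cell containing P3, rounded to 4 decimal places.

1. box [0,63]×[0,69]: [(0, 0) (63, 0) (63, 69) (0, 69)]
2. ⊥bis P3·P0 via (46.96,41.49): [(0, 0) (63, 0) (63, 30.3917) (7.2006, 69) (0, 69)]  |A|=3269.8409
3. ⊥bis P3·P1 via (25.44,32.46): [(13.1904, 0) (63, 0) (63, 30.3917) (32.5978, 51.4274)]  |A|=1742.7754
4. ⊥bis P3·P2 via (43.29,40.655): [(30.6735, 46.3282) (13.1904, 0) (63, 0) (63, 30.3917) (57.2194, 34.3914)]  |A|=1663.6098
5. ⊥bis P3·P4 via (43.285,43.425): [(30.6735, 46.3282) (13.1904, 0) (63, 0) (63, 30.3917) (57.2194, 34.3914)]  |A|=1663.6098
6. canonical 5-gon: [(30.6735, 46.3282) (13.1904, 0) (63, 0) (63, 30.3917) (57.2194, 34.3914)]
7. shoelace: 1663.6098

Area of P3's cell: 1663.6098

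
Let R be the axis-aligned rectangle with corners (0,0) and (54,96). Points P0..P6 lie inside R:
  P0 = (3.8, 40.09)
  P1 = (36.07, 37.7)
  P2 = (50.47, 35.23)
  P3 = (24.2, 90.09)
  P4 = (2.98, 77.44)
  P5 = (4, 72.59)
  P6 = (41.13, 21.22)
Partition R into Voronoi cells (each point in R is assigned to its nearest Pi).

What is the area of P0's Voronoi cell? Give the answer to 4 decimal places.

1. box [0,54]×[0,96]: [(0, 0) (54, 0) (54, 96) (0, 96)]
2. ⊥bis P0·P1 via (19.935,38.895): [(0, 0) (17.0543, 0) (24.1643, 96) (0, 96)]  |A|=1978.4966
3. ⊥bis P0·P2 via (27.135,37.66): [(0, 0) (17.0543, 0) (24.1643, 96) (0, 96)]  |A|=1978.4966
4. ⊥bis P0·P3 via (14,65.09): [(0, 70.802) (0, 0) (17.0543, 0) (21.6441, 61.9712)]  |A|=1294.6612
5. ⊥bis P0·P4 via (3.39,58.765): [(0, 58.6906) (0, 0) (17.0543, 0) (21.436, 59.1612)]  |A|=1133.522
6. ⊥bis P0·P5 via (3.9,56.34): [(0, 56.364) (0, 0) (17.0543, 0) (21.2191, 56.2334)]  |A|=1077.5093
7. ⊥bis P0·P6 via (22.465,30.655): [(0, 56.364) (0, 0) (6.9692, 0) (18.7856, 23.3762) (21.2191, 56.2334)]  |A|=959.6326
8. canonical 5-gon: [(0, 56.364) (0, 0) (6.9692, 0) (18.7856, 23.3762) (21.2191, 56.2334)]
9. shoelace: 959.6326

Area of P0's cell: 959.6326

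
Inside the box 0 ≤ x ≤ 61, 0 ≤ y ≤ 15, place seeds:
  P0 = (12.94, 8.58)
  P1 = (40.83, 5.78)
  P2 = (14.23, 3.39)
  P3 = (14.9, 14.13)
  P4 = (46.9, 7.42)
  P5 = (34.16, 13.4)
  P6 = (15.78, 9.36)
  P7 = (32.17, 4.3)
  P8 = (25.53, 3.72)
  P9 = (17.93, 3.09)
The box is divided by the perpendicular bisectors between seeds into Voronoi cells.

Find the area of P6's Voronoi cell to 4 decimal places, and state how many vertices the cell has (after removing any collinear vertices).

1. box [0,61]×[0,15]: [(0, 0) (61, 0) (61, 15) (0, 15)]
2. ⊥bis P6·P0 via (14.36,8.97): [(16.8236, 0) (61, 0) (61, 15) (12.7039, 15)]  |A|=693.544
3. ⊥bis P6·P1 via (28.305,7.57): [(16.8236, 0) (27.2231, 0) (29.3669, 15) (12.7039, 15)]  |A|=202.969
4. ⊥bis P6·P2 via (15.005,6.375): [(15.0779, 6.3561) (27.6645, 3.0882) (29.3669, 15) (12.7039, 15)]  |A|=149.7628
5. ⊥bis P6·P3 via (15.34,11.745): [(13.6819, 11.4391) (15.0779, 6.3561) (27.6645, 3.0882) (29.2689, 14.3147)]  |A|=114.895
6. ⊥bis P6·P4 via (31.34,8.39): [(13.6819, 11.4391) (15.0779, 6.3561) (27.6645, 3.0882) (29.2689, 14.3147)]  |A|=114.895
7. ⊥bis P6·P5 via (24.97,11.38): [(24.5176, 13.4381) (13.6819, 11.4391) (15.0779, 6.3561) (26.7398, 3.3283)]  |A|=84.5205
8. ⊥bis P6·P7 via (23.975,6.83): [(25.1404, 10.6048) (24.5176, 13.4381) (13.6819, 11.4391) (15.0779, 6.3561) (23.1793, 4.2527)]  |A|=72.3057
9. ⊥bis P6·P8 via (20.655,6.54): [(24.5528, 13.2782) (24.5176, 13.4381) (13.6819, 11.4391) (15.0779, 6.3561) (19.8343, 5.1212)]  |A|=52.1263
10. ⊥bis P6·P9 via (16.855,6.225): [(21.368, 7.7725) (24.5528, 13.2782) (24.5176, 13.4381) (13.6819, 11.4391) (15.0779, 6.3561) (16.3068, 6.037)]  |A|=46.7478
11. canonical 6-gon: [(21.368, 7.7725) (24.5528, 13.2782) (24.5176, 13.4381) (13.6819, 11.4391) (15.0779, 6.3561) (16.3068, 6.037)]
12. shoelace: 46.7478

Area of P6's cell: 46.7478 (6 vertices)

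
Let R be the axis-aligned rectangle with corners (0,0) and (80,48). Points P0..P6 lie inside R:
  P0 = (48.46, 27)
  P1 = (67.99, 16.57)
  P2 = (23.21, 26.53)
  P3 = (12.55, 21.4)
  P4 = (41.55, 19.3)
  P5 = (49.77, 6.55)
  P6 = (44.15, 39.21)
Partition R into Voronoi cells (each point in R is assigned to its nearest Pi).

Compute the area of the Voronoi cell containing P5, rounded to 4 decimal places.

1. box [0,80]×[0,48]: [(0, 0) (80, 0) (80, 48) (0, 48)]
2. ⊥bis P5·P0 via (49.115,16.775): [(0, 13.6288) (0, 0) (80, 0) (80, 18.7535)]  |A|=1295.2884
3. ⊥bis P5·P1 via (58.88,11.56): [(55.7773, 17.2018) (0, 13.6288) (0, 0) (65.2374, 0)]  |A|=941.1873
4. ⊥bis P5·P2 via (36.49,16.54): [(55.7773, 17.2018) (36.0365, 15.9372) (24.0476, 0) (65.2374, 0)]  |A|=503.9945
5. ⊥bis P5·P3 via (31.16,13.975): [(55.7773, 17.2018) (36.0365, 15.9372) (27.3197, 4.3496) (25.5843, 0) (65.2374, 0)]  |A|=500.6526
6. ⊥bis P5·P4 via (45.66,12.925): [(55.7773, 17.2018) (51.9094, 16.954) (25.6121, 0) (65.2374, 0)]  |A|=370.3434
7. ⊥bis P5·P6 via (46.96,22.88): [(55.7773, 17.2018) (51.9094, 16.954) (25.6121, 0) (65.2374, 0)]  |A|=370.3434
8. canonical 4-gon: [(55.7773, 17.2018) (51.9094, 16.954) (25.6121, 0) (65.2374, 0)]
9. shoelace: 370.3434

Area of P5's cell: 370.3434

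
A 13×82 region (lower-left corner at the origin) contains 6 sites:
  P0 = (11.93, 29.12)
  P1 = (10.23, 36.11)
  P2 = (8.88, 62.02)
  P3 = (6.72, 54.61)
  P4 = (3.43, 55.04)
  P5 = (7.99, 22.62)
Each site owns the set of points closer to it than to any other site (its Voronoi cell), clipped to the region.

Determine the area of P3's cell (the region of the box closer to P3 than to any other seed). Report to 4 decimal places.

1. box [0,13]×[0,82]: [(0, 0) (13, 0) (13, 82) (0, 82)]
2. ⊥bis P3·P0 via (9.325,41.865): [(0, 39.959) (13, 42.6161) (13, 82) (0, 82)]  |A|=529.2614
3. ⊥bis P3·P1 via (8.475,45.36): [(0, 43.752) (13, 46.2185) (13, 82) (0, 82)]  |A|=481.1913
4. ⊥bis P3·P2 via (7.8,58.315): [(0, 60.5887) (0, 43.752) (13, 46.2185) (13, 56.7992)]  |A|=178.2126
5. ⊥bis P3·P4 via (5.075,54.825): [(5.6144, 58.9521) (3.72, 44.4578) (13, 46.2185) (13, 56.7992)]  |A|=104.6578
6. ⊥bis P3·P5 via (7.355,38.615): [(5.6144, 58.9521) (3.72, 44.4578) (13, 46.2185) (13, 56.7992)]  |A|=104.6578
7. canonical 4-gon: [(5.6144, 58.9521) (3.72, 44.4578) (13, 46.2185) (13, 56.7992)]
8. shoelace: 104.6578

Area of P3's cell: 104.6578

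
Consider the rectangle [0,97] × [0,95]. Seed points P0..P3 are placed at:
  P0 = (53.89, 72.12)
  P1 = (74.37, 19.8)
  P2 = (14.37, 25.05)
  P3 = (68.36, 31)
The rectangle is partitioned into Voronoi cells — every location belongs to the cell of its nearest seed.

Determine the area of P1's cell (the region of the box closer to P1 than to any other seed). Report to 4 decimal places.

Area of P1's cell: 1333.5164

1. box [0,97]×[0,95]: [(0, 0) (97, 0) (97, 95) (0, 95)]
2. ⊥bis P1·P0 via (64.13,45.96): [(0, 20.8571) (0, 0) (97, 0) (97, 58.8265)]  |A|=3864.658
3. ⊥bis P1·P2 via (44.37,22.425): [(45.8015, 38.7856) (42.4078, 0) (97, 0) (97, 58.8265)]  |A|=2564.6083
4. ⊥bis P1·P3 via (71.365,25.4): [(43.3132, 10.3472) (42.4078, 0) (97, 0) (97, 39.1559)]  |A|=1333.5164
5. canonical 4-gon: [(43.3132, 10.3472) (42.4078, 0) (97, 0) (97, 39.1559)]
6. shoelace: 1333.5164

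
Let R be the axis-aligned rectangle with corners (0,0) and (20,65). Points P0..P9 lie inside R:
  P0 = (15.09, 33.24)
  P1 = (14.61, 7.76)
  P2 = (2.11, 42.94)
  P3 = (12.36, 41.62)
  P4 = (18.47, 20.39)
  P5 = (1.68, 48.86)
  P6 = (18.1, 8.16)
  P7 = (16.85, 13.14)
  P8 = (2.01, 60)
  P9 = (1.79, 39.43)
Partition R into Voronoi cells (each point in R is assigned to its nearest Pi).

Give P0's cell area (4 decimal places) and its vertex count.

Area of P0's cell: 168.6340 (4 vertices)

1. box [0,20]×[0,65]: [(0, 0) (20, 0) (20, 65) (0, 65)]
2. ⊥bis P0·P1 via (14.85,20.5): [(0, 20.7797) (20, 20.403) (20, 65) (0, 65)]  |A|=888.1727
3. ⊥bis P0·P2 via (8.6,38.09): [(0, 26.582) (0, 20.7797) (20, 20.403) (20, 53.3448)]  |A|=387.4407
4. ⊥bis P0·P3 via (13.725,37.43): [(6.2989, 35.0107) (0, 26.582) (0, 20.7797) (20, 20.403) (20, 39.4742)]  |A|=292.4192
5. ⊥bis P0·P4 via (16.78,26.815): [(6.2989, 35.0107) (0, 26.582) (0, 22.4013) (20, 27.662) (20, 39.4742)]  |A|=203.6141
6. ⊥bis P0·P5 via (8.385,41.05): [(6.2989, 35.0107) (0, 26.582) (0, 22.4013) (20, 27.662) (20, 39.4742)]  |A|=203.6141
7. ⊥bis P0·P6 via (16.595,20.7): [(6.2989, 35.0107) (0, 26.582) (0, 22.4013) (20, 27.662) (20, 39.4742)]  |A|=203.6141
8. ⊥bis P0·P7 via (15.97,23.19): [(6.2989, 35.0107) (0, 26.582) (0, 22.4013) (20, 27.662) (20, 39.4742)]  |A|=203.6141
9. ⊥bis P0·P8 via (8.55,46.62): [(6.2989, 35.0107) (0, 26.582) (0, 22.4013) (20, 27.662) (20, 39.4742)]  |A|=203.6141
10. ⊥bis P0·P9 via (8.44,36.335): [(8.0962, 35.5963) (2.2278, 22.9873) (20, 27.662) (20, 39.4742)]  |A|=168.634
11. canonical 4-gon: [(8.0962, 35.5963) (2.2278, 22.9873) (20, 27.662) (20, 39.4742)]
12. shoelace: 168.634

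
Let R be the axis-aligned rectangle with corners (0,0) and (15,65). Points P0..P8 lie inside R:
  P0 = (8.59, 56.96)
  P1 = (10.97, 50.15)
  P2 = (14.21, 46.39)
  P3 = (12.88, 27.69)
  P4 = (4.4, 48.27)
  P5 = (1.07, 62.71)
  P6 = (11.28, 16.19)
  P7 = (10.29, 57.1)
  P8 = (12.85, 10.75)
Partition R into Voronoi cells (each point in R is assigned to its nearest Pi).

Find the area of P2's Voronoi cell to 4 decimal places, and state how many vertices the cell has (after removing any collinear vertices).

1. box [0,15]×[0,65]: [(0, 0) (15, 0) (15, 65) (0, 65)]
2. ⊥bis P2·P0 via (11.4,51.675): [(0, 45.6137) (0, 0) (15, 0) (15, 53.5891)]  |A|=744.0209
3. ⊥bis P2·P1 via (12.59,48.27): [(0, 37.4212) (0, 0) (15, 0) (15, 50.3467)]  |A|=658.259
4. ⊥bis P2·P3 via (13.545,37.04): [(0.6241, 37.959) (15, 36.9365) (15, 50.3467)]  |A|=96.3916
5. ⊥bis P2·P4 via (9.305,47.33): [(8.871, 45.0653) (7.4165, 37.4759) (15, 36.9365) (15, 50.3467)]  |A|=70.2649
6. ⊥bis P2·P5 via (7.64,54.55): [(8.871, 45.0653) (7.4165, 37.4759) (15, 36.9365) (15, 50.3467)]  |A|=70.2649
7. ⊥bis P2·P6 via (12.745,31.29): [(8.871, 45.0653) (7.4165, 37.4759) (15, 36.9365) (15, 50.3467)]  |A|=70.2649
8. ⊥bis P2·P7 via (12.25,51.745): [(8.871, 45.0653) (7.4165, 37.4759) (15, 36.9365) (15, 50.3467)]  |A|=70.2649
9. ⊥bis P2·P8 via (13.53,28.57): [(8.871, 45.0653) (7.4165, 37.4759) (15, 36.9365) (15, 50.3467)]  |A|=70.2649
10. canonical 4-gon: [(8.871, 45.0653) (7.4165, 37.4759) (15, 36.9365) (15, 50.3467)]
11. shoelace: 70.2649

Area of P2's cell: 70.2649 (4 vertices)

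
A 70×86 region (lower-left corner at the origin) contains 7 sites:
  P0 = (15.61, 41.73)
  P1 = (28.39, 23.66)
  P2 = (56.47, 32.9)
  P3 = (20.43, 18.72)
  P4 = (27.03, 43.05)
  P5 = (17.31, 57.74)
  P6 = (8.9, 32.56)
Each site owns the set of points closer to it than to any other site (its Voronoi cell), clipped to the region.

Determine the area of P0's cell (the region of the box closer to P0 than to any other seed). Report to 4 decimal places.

1. box [0,70]×[0,86]: [(0, 0) (70, 0) (70, 86) (0, 86)]
2. ⊥bis P0·P1 via (22,32.695): [(0, 17.1355) (70, 66.643) (70, 86) (0, 86)]  |A|=3087.7529
3. ⊥bis P0·P2 via (36.04,37.315): [(0, 17.1355) (37.3945, 43.5827) (46.561, 86) (0, 86)]  |A|=2275.0712
4. ⊥bis P0·P3 via (18.02,30.225): [(0, 26.4503) (18.7128, 30.3701) (37.3945, 43.5827) (46.561, 86) (0, 86)]  |A|=2187.9186
5. ⊥bis P0·P4 via (21.32,42.39): [(0, 26.4503) (18.7128, 30.3701) (22.4073, 32.9831) (16.2793, 86) (0, 86)]  |A|=1115.9198
6. ⊥bis P0·P5 via (16.46,49.735): [(0, 51.4828) (0, 26.4503) (18.7128, 30.3701) (22.4073, 32.9831) (20.5209, 49.3038)]  |A|=463.0649
7. ⊥bis P0·P6 via (12.255,37.145): [(0, 51.4828) (0, 46.1124) (20.1371, 31.3774) (22.4073, 32.9831) (20.5209, 49.3038)]  |A|=258.4629
8. canonical 5-gon: [(0, 51.4828) (0, 46.1124) (20.1371, 31.3774) (22.4073, 32.9831) (20.5209, 49.3038)]
9. shoelace: 258.4629

Area of P0's cell: 258.4629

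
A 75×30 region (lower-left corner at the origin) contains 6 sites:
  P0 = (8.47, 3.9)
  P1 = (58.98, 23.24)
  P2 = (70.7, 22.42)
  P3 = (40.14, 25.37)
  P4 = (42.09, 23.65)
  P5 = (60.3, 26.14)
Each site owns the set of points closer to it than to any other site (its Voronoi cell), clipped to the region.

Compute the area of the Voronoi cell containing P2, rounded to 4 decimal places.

1. box [0,75]×[0,30]: [(0, 0) (75, 0) (75, 30) (0, 30)]
2. ⊥bis P2·P0 via (39.585,13.16): [(43.5015, 0) (75, 0) (75, 30) (34.5733, 30)]  |A|=1078.8778
3. ⊥bis P2·P1 via (64.84,22.83): [(63.2427, 0) (75, 0) (75, 30) (65.3417, 30)]  |A|=321.235
4. ⊥bis P2·P3 via (55.42,23.895): [(63.2427, 0) (75, 0) (75, 30) (65.3417, 30)]  |A|=321.235
5. ⊥bis P2·P4 via (56.395,23.035): [(63.2427, 0) (75, 0) (75, 30) (65.3417, 30)]  |A|=321.235
6. ⊥bis P2·P5 via (65.5,24.28): [(64.8056, 22.3387) (63.2427, 0) (75, 0) (75, 30) (67.546, 30)]  |A|=312.791
7. canonical 5-gon: [(64.8056, 22.3387) (63.2427, 0) (75, 0) (75, 30) (67.546, 30)]
8. shoelace: 312.791

Area of P2's cell: 312.7910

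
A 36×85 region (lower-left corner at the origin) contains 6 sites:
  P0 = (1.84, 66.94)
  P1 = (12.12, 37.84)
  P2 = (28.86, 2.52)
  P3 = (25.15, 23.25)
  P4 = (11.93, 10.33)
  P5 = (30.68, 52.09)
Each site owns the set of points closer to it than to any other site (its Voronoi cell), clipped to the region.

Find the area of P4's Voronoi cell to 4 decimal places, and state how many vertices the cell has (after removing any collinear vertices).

1. box [0,36]×[0,85]: [(0, 0) (36, 0) (36, 85) (0, 85)]
2. ⊥bis P4·P0 via (6.885,38.635): [(0, 37.4078) (0, 0) (36, 0) (36, 43.8244)]  |A|=1462.1798
3. ⊥bis P4·P1 via (12.025,24.085): [(0, 24.1681) (0, 0) (36, 0) (36, 23.9194)]  |A|=865.5744
4. ⊥bis P4·P2 via (20.395,6.425): [(28.4893, 23.9713) (0, 24.1681) (0, 0) (17.4311, 0)]  |A|=553.1881
5. ⊥bis P4·P3 via (18.54,16.79): [(23.0484, 12.1769) (11.4064, 24.0893) (0, 24.1681) (0, 0) (17.4311, 0)]  |A|=452.1258
6. ⊥bis P4·P5 via (21.305,31.21): [(23.0484, 12.1769) (11.4064, 24.0893) (0, 24.1681) (0, 0) (17.4311, 0)]  |A|=452.1258
7. canonical 5-gon: [(23.0484, 12.1769) (11.4064, 24.0893) (0, 24.1681) (0, 0) (17.4311, 0)]
8. shoelace: 452.1258

Area of P4's cell: 452.1258 (5 vertices)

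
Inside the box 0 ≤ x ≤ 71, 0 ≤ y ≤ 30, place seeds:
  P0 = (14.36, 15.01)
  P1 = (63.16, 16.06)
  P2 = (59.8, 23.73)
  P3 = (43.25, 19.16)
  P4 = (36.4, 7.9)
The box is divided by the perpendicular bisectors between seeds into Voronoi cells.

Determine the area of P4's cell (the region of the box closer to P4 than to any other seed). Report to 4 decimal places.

1. box [0,71]×[0,30]: [(0, 0) (71, 0) (71, 30) (0, 30)]
2. ⊥bis P4·P0 via (25.38,11.455): [(21.6847, 0) (71, 0) (71, 30) (31.3625, 30)]  |A|=1334.292
3. ⊥bis P4·P1 via (49.78,11.98): [(21.6847, 0) (53.4331, 0) (44.2851, 30) (31.3625, 30)]  |A|=670.0651
4. ⊥bis P4·P2 via (48.1,15.815): [(21.6847, 0) (53.4331, 0) (49.0296, 14.4409) (38.5039, 30) (31.3625, 30)]  |A|=625.0898
5. ⊥bis P4·P3 via (39.825,13.53): [(28.3093, 20.5355) (21.6847, 0) (53.4331, 0) (51.467, 6.4476)]  |A|=386.7921
6. canonical 4-gon: [(28.3093, 20.5355) (21.6847, 0) (53.4331, 0) (51.467, 6.4476)]
7. shoelace: 386.7921

Area of P4's cell: 386.7921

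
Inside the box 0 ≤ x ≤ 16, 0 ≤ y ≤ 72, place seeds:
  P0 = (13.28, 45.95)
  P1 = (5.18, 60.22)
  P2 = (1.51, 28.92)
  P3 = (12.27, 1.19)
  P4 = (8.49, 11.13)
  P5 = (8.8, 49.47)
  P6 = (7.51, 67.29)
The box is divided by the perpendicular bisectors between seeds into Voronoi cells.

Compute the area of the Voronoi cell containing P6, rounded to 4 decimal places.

1. box [0,16]×[0,72]: [(0, 0) (16, 0) (16, 72) (0, 72)]
2. ⊥bis P6·P0 via (10.395,56.62): [(0, 53.8094) (16, 58.1355) (16, 72) (0, 72)]  |A|=256.4411
3. ⊥bis P6·P1 via (6.345,63.755): [(0, 65.8461) (16, 60.5731) (16, 72) (0, 72)]  |A|=140.6468
4. ⊥bis P6·P2 via (4.51,48.105): [(0, 65.8461) (16, 60.5731) (16, 72) (0, 72)]  |A|=140.6468
5. ⊥bis P6·P3 via (9.89,34.24): [(0, 65.8461) (16, 60.5731) (16, 72) (0, 72)]  |A|=140.6468
6. ⊥bis P6·P4 via (8,39.21): [(0, 65.8461) (16, 60.5731) (16, 72) (0, 72)]  |A|=140.6468
7. ⊥bis P6·P5 via (8.155,58.38): [(0, 65.8461) (16, 60.5731) (16, 72) (0, 72)]  |A|=140.6468
8. canonical 4-gon: [(0, 65.8461) (16, 60.5731) (16, 72) (0, 72)]
9. shoelace: 140.6468

Area of P6's cell: 140.6468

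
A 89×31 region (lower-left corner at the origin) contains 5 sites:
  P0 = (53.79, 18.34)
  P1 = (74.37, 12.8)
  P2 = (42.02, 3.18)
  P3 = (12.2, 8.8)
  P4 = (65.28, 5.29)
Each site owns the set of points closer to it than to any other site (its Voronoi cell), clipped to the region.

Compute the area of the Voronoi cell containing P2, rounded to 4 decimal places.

Area of P2's cell: 408.6527

1. box [0,89]×[0,31]: [(0, 0) (89, 0) (89, 31) (0, 31)]
2. ⊥bis P2·P0 via (47.905,10.76): [(0, 0) (61.7641, 0) (21.8355, 31) (0, 31)]  |A|=1295.7933
3. ⊥bis P2·P1 via (58.195,7.99): [(0, 0) (60.571, 0) (60.2129, 1.2044) (21.8355, 31) (0, 31)]  |A|=1295.0748
4. ⊥bis P2·P3 via (27.11,5.99): [(25.9811, 0) (60.571, 0) (60.2129, 1.2044) (30.5486, 24.2353)]  |A|=432.8869
5. ⊥bis P2·P4 via (53.65,4.235): [(25.9811, 0) (54.0342, 0) (53.4485, 6.4561) (30.5486, 24.2353)]  |A|=408.6527
6. canonical 4-gon: [(25.9811, 0) (54.0342, 0) (53.4485, 6.4561) (30.5486, 24.2353)]
7. shoelace: 408.6527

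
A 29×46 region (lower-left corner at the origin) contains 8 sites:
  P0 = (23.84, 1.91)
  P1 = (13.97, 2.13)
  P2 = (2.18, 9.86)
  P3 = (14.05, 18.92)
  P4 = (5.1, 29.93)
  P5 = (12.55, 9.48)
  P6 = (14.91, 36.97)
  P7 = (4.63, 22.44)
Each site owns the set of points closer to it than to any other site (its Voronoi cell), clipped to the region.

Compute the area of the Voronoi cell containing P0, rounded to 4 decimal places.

Area of P0's cell: 126.7950

1. box [0,29]×[0,46]: [(0, 0) (29, 0) (29, 46) (0, 46)]
2. ⊥bis P0·P1 via (18.905,2.02): [(18.86, 0) (29, 0) (29, 46) (19.8853, 46)]  |A|=442.8586
3. ⊥bis P0·P2 via (13.01,5.885): [(19.3779, 23.2344) (18.86, 0) (29, 0) (29, 46) (27.7336, 46)]  |A|=353.5226
4. ⊥bis P0·P3 via (18.945,10.415): [(19.094, 10.5008) (18.86, 0) (29, 0) (29, 16.2021)]  |A|=133.4878
5. ⊥bis P0·P4 via (14.47,15.92): [(19.094, 10.5008) (18.86, 0) (29, 0) (29, 16.2021)]  |A|=133.4878
6. ⊥bis P0·P5 via (18.195,5.695): [(22.8773, 12.6782) (19.0141, 6.9167) (18.86, 0) (29, 0) (29, 16.2021)]  |A|=126.795
7. ⊥bis P0·P6 via (19.375,19.44): [(22.8773, 12.6782) (19.0141, 6.9167) (18.86, 0) (29, 0) (29, 16.2021)]  |A|=126.795
8. ⊥bis P0·P7 via (14.235,12.175): [(22.8773, 12.6782) (19.0141, 6.9167) (18.86, 0) (29, 0) (29, 16.2021)]  |A|=126.795
9. canonical 5-gon: [(22.8773, 12.6782) (19.0141, 6.9167) (18.86, 0) (29, 0) (29, 16.2021)]
10. shoelace: 126.795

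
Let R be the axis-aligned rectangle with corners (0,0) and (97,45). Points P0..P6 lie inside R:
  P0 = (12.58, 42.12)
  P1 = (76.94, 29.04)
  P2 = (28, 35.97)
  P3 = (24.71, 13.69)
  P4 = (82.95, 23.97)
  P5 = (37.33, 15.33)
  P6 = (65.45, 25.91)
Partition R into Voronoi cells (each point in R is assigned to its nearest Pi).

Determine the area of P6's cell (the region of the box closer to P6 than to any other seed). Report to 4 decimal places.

1. box [0,97]×[0,45]: [(0, 0) (97, 0) (97, 45) (0, 45)]
2. ⊥bis P6·P0 via (39.015,34.015): [(28.586, 0) (97, 0) (97, 45) (42.383, 45)]  |A|=2768.198
3. ⊥bis P6·P1 via (71.195,27.475): [(28.586, 0) (78.6795, 0) (66.421, 45) (42.383, 45)]  |A|=1667.959
4. ⊥bis P6·P2 via (46.725,30.94): [(38.4137, 0) (78.6795, 0) (66.421, 45) (50.5019, 45)]  |A|=1264.1597
5. ⊥bis P6·P3 via (45.08,19.8): [(44.3691, 22.1699) (51.019, 0) (78.6795, 0) (66.421, 45) (50.5019, 45)]  |A|=1124.4306
6. ⊥bis P6·P4 via (74.2,24.94): [(44.3691, 22.1699) (51.019, 0) (71.4352, 0) (73.5306, 18.9013) (66.421, 45) (50.5019, 45)]  |A|=1055.9676
7. ⊥bis P6·P5 via (51.39,20.62): [(47.0508, 32.1529) (59.1482, 0) (71.4352, 0) (73.5306, 18.9013) (66.421, 45) (50.5019, 45)]  |A|=862.361
8. canonical 6-gon: [(47.0508, 32.1529) (59.1482, 0) (71.4352, 0) (73.5306, 18.9013) (66.421, 45) (50.5019, 45)]
9. shoelace: 862.361

Area of P6's cell: 862.3610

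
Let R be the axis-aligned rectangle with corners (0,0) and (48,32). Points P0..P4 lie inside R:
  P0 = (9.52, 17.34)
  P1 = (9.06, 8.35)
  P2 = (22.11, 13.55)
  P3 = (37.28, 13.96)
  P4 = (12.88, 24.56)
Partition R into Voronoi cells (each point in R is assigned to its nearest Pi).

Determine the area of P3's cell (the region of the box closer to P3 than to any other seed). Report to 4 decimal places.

Area of P3's cell: 585.5392

1. box [0,48]×[0,32]: [(0, 0) (48, 0) (48, 32) (0, 32)]
2. ⊥bis P3·P0 via (23.4,15.65): [(21.4945, 0) (48, 0) (48, 32) (25.3907, 32)]  |A|=785.8363
3. ⊥bis P3·P1 via (23.17,11.155): [(22.9732, 12.1449) (25.3876, 0) (48, 0) (48, 32) (25.3907, 32)]  |A|=762.1959
4. ⊥bis P3·P2 via (29.695,13.755): [(30.0668, 0) (48, 0) (48, 32) (29.2019, 32)]  |A|=587.7016
5. ⊥bis P3·P4 via (25.08,19.26): [(29.2846, 28.9386) (30.0668, 0) (48, 0) (48, 32) (30.6146, 32)]  |A|=585.5392
6. canonical 5-gon: [(29.2846, 28.9386) (30.0668, 0) (48, 0) (48, 32) (30.6146, 32)]
7. shoelace: 585.5392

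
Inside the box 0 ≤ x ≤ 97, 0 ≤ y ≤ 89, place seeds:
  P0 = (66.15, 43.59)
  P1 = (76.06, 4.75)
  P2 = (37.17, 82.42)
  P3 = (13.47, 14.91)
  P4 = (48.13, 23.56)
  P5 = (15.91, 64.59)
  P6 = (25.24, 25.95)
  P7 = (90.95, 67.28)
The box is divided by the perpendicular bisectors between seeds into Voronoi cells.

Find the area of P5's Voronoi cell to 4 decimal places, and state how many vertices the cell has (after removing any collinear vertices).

Area of P5's cell: 1341.5455 (6 vertices)

1. box [0,97]×[0,89]: [(0, 0) (97, 0) (97, 89) (0, 89)]
2. ⊥bis P5·P0 via (41.03,54.09): [(0, 0) (18.4207, 0) (55.6222, 89) (0, 89)]  |A|=3294.9083
3. ⊥bis P5·P1 via (45.985,34.67): [(0, 0) (11.4937, 0) (23.4401, 12.0083) (55.6222, 89) (0, 89)]  |A|=3253.3171
4. ⊥bis P5·P2 via (26.54,73.505): [(0, 0) (11.4937, 0) (23.4401, 12.0083) (41.6263, 55.5165) (13.5449, 89) (0, 89)]  |A|=2548.8709
5. ⊥bis P5·P3 via (14.69,39.75): [(0, 40.4715) (34.6267, 38.7708) (41.6263, 55.5165) (13.5449, 89) (0, 89)]  |A|=1532.672
6. ⊥bis P5·P4 via (32.02,44.075): [(0, 40.4715) (25.8165, 39.2035) (39.2008, 49.714) (41.6263, 55.5165) (13.5449, 89) (0, 89)]  |A|=1483.4769
7. ⊥bis P5·P6 via (20.575,45.27): [(0, 40.4715) (0.5834, 40.4428) (39.2257, 49.7734) (41.6263, 55.5165) (13.5449, 89) (0, 89)]  |A|=1341.5455
8. ⊥bis P5·P7 via (53.43,65.935): [(0, 40.4715) (0.5834, 40.4428) (39.2257, 49.7734) (41.6263, 55.5165) (13.5449, 89) (0, 89)]  |A|=1341.5455
9. canonical 6-gon: [(0, 40.4715) (0.5834, 40.4428) (39.2257, 49.7734) (41.6263, 55.5165) (13.5449, 89) (0, 89)]
10. shoelace: 1341.5455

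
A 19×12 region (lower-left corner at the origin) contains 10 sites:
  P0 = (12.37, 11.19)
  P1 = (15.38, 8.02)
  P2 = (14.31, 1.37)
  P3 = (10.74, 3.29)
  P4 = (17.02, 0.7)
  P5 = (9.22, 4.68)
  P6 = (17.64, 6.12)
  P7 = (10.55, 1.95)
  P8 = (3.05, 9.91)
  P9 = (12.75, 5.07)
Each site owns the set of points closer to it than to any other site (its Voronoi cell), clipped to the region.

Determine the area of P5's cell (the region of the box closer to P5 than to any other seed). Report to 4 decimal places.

1. box [0,19]×[0,12]: [(0, 0) (19, 0) (19, 12) (0, 12)]
2. ⊥bis P5·P0 via (10.795,7.935): [(0, 0) (19, 0) (19, 3.9648) (2.394, 12) (0, 12)]  |A|=161.2841
3. ⊥bis P5·P1 via (12.3,6.35): [(0, 0) (15.743, 0) (11.6702, 7.5115) (2.394, 12) (0, 12)]  |A|=134.521
4. ⊥bis P5·P2 via (11.765,3.025): [(0, 0) (9.7979, 0) (13.0399, 4.9854) (11.6702, 7.5115) (2.394, 12) (0, 12)]  |A|=119.7013
5. ⊥bis P5·P3 via (9.98,3.985): [(0, 0) (6.3358, 0) (12.2415, 6.458) (11.6702, 7.5115) (2.394, 12) (0, 12)]  |A|=104.1453
6. ⊥bis P5·P4 via (13.12,2.69): [(0, 0) (6.3358, 0) (12.2415, 6.458) (11.6702, 7.5115) (2.394, 12) (0, 12)]  |A|=104.1453
7. ⊥bis P5·P6 via (13.43,5.4): [(0, 0) (6.3358, 0) (12.2415, 6.458) (11.6702, 7.5115) (2.394, 12) (0, 12)]  |A|=104.1453
8. ⊥bis P5·P7 via (9.885,3.315): [(0, 0) (3.0805, 0) (8.9513, 2.8601) (12.2415, 6.458) (11.6702, 7.5115) (2.394, 12) (0, 12)]  |A|=99.49
9. ⊥bis P5·P8 via (6.135,7.295): [(0, 0.0573) (0, 0) (3.0805, 0) (8.9513, 2.8601) (12.2415, 6.458) (11.6702, 7.5115) (7.8751, 9.3479)]  |A|=49.2905
10. ⊥bis P5·P9 via (10.985,4.875): [(0, 0.0573) (0, 0) (3.0805, 0) (8.9513, 2.8601) (10.9644, 5.0615) (10.6386, 8.0107) (7.8751, 9.3479)]  |A|=46.779
11. canonical 7-gon: [(0, 0.0573) (0, 0) (3.0805, 0) (8.9513, 2.8601) (10.9644, 5.0615) (10.6386, 8.0107) (7.8751, 9.3479)]
12. shoelace: 46.779

Area of P5's cell: 46.7790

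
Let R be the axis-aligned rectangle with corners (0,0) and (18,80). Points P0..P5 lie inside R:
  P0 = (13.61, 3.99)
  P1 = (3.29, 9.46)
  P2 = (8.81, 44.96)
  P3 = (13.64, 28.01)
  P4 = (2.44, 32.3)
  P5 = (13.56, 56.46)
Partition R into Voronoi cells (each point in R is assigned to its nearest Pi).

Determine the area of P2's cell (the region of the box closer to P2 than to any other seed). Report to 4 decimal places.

Area of P2's cell: 241.3199

1. box [0,18]×[0,80]: [(0, 0) (18, 0) (18, 80) (0, 80)]
2. ⊥bis P2·P0 via (11.21,24.475): [(0, 23.1616) (18, 25.2705) (18, 80) (0, 80)]  |A|=1004.1106
3. ⊥bis P2·P1 via (6.05,27.21): [(0, 28.1507) (18, 25.3519) (18, 80) (0, 80)]  |A|=958.4767
4. ⊥bis P2·P3 via (11.225,36.485): [(0, 33.2864) (18, 38.4156) (18, 80) (0, 80)]  |A|=794.6825
5. ⊥bis P2·P4 via (5.625,38.63): [(0, 41.4603) (10.3715, 36.2418) (18, 38.4156) (18, 80) (0, 80)]  |A|=752.2949
6. ⊥bis P2·P5 via (11.185,50.71): [(0, 55.3299) (0, 41.4603) (10.3715, 36.2418) (18, 38.4156) (18, 47.8951)]  |A|=241.3199
7. canonical 5-gon: [(0, 55.3299) (0, 41.4603) (10.3715, 36.2418) (18, 38.4156) (18, 47.8951)]
8. shoelace: 241.3199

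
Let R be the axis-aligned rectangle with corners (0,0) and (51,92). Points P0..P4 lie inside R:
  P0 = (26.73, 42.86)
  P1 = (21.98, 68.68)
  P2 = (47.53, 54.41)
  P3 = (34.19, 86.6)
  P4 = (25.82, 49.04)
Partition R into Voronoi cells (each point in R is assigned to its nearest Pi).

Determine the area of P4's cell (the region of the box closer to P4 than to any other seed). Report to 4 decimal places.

Area of P4's cell: 467.6552

1. box [0,51]×[0,92]: [(0, 0) (51, 0) (51, 92) (0, 92)]
2. ⊥bis P4·P0 via (26.275,45.95): [(0, 42.081) (51, 49.5907) (51, 92) (0, 92)]  |A|=2354.37
3. ⊥bis P4·P1 via (23.9,58.86): [(0, 54.1871) (0, 42.081) (51, 49.5907) (51, 64.1586)]  |A|=680.1844
4. ⊥bis P4·P2 via (36.675,51.725): [(34.4022, 60.9134) (0, 54.1871) (0, 42.081) (37.6878, 47.6305)]  |A|=467.6552
5. ⊥bis P4·P3 via (30.005,67.82): [(34.4022, 60.9134) (0, 54.1871) (0, 42.081) (37.6878, 47.6305)]  |A|=467.6552
6. canonical 4-gon: [(34.4022, 60.9134) (0, 54.1871) (0, 42.081) (37.6878, 47.6305)]
7. shoelace: 467.6552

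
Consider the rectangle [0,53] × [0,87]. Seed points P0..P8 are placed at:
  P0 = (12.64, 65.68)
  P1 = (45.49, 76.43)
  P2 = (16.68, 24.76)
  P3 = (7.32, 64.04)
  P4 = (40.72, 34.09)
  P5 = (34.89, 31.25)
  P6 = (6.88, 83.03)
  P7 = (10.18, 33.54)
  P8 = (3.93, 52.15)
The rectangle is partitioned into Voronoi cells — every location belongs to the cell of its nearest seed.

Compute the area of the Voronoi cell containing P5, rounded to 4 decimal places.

1. box [0,53]×[0,87]: [(0, 0) (53, 0) (53, 87) (0, 87)]
2. ⊥bis P5·P0 via (23.765,48.465): [(0, 33.1071) (0, 0) (53, 0) (53, 67.3578)]  |A|=2662.3205
3. ⊥bis P5·P1 via (40.19,53.84): [(34.2418, 55.2355) (0, 33.1071) (0, 0) (53, 0) (53, 50.8346)]  |A|=2507.3478
4. ⊥bis P5·P2 via (25.785,28.005): [(34.2418, 55.2355) (19.48, 45.6959) (35.7659, 0) (53, 0) (53, 50.8346)]  |A|=1367.7067
5. ⊥bis P5·P3 via (21.105,47.645): [(34.2418, 55.2355) (19.48, 45.6959) (35.7659, 0) (53, 0) (53, 50.8346)]  |A|=1367.7067
6. ⊥bis P5·P4 via (37.805,32.67): [(28.5913, 51.584) (19.48, 45.6959) (35.7659, 0) (53, 0) (53, 1.4774)]  |A|=718.6538
7. ⊥bis P5·P6 via (20.885,57.14): [(28.5913, 51.584) (19.48, 45.6959) (35.7659, 0) (53, 0) (53, 1.4774)]  |A|=718.6538
8. ⊥bis P5·P7 via (22.535,32.395): [(28.5913, 51.584) (24.0408, 48.6432) (22.8828, 36.1481) (35.7659, 0) (53, 0) (53, 1.4774)]  |A|=691.8665
9. ⊥bis P5·P8 via (19.41,41.7): [(28.5913, 51.584) (24.1407, 48.7078) (24.0318, 48.5465) (22.8828, 36.1481) (35.7659, 0) (53, 0) (53, 1.4774)]  |A|=691.8619
10. canonical 7-gon: [(28.5913, 51.584) (24.1407, 48.7078) (24.0318, 48.5465) (22.8828, 36.1481) (35.7659, 0) (53, 0) (53, 1.4774)]
11. shoelace: 691.8619

Area of P5's cell: 691.8619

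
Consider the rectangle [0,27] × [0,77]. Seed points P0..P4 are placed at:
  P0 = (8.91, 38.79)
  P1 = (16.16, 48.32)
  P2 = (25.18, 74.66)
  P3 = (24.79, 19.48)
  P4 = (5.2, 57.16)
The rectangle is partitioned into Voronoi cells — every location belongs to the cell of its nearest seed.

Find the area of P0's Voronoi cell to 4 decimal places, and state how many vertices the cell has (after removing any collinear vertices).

1. box [0,27]×[0,77]: [(0, 0) (27, 0) (27, 77) (0, 77)]
2. ⊥bis P0·P1 via (12.535,43.555): [(0, 53.0911) (0, 0) (27, 0) (27, 32.5507)]  |A|=1156.1635
3. ⊥bis P0·P2 via (17.045,56.725): [(0, 53.0911) (0, 0) (27, 0) (27, 32.5507)]  |A|=1156.1635
4. ⊥bis P0·P3 via (16.85,29.135): [(23.885, 34.9204) (0, 53.0911) (0, 15.278)]  |A|=451.5826
5. ⊥bis P0·P4 via (7.055,47.975): [(23.885, 34.9204) (6.7942, 47.9223) (0, 46.5502) (0, 15.278)]  |A|=429.3625
6. canonical 4-gon: [(23.885, 34.9204) (6.7942, 47.9223) (0, 46.5502) (0, 15.278)]
7. shoelace: 429.3625

Area of P0's cell: 429.3625 (4 vertices)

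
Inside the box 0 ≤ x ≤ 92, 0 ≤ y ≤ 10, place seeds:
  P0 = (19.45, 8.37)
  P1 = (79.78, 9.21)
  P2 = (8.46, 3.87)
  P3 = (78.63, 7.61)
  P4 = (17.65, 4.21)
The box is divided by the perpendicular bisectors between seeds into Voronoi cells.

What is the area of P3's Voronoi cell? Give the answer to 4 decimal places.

Area of P3's cell: 349.4775

1. box [0,92]×[0,10]: [(0, 0) (92, 0) (92, 10) (0, 10)]
2. ⊥bis P3·P0 via (49.04,7.99): [(48.9374, 0) (92, 0) (92, 10) (49.0658, 10)]  |A|=429.984
3. ⊥bis P3·P1 via (79.205,8.41): [(48.9374, 0) (90.9059, 0) (76.9928, 10) (49.0658, 10)]  |A|=349.4775
4. ⊥bis P3·P2 via (43.545,5.74): [(48.9374, 0) (90.9059, 0) (76.9928, 10) (49.0658, 10)]  |A|=349.4775
5. ⊥bis P3·P4 via (48.14,5.91): [(48.9374, 0) (90.9059, 0) (76.9928, 10) (49.0658, 10)]  |A|=349.4775
6. canonical 4-gon: [(48.9374, 0) (90.9059, 0) (76.9928, 10) (49.0658, 10)]
7. shoelace: 349.4775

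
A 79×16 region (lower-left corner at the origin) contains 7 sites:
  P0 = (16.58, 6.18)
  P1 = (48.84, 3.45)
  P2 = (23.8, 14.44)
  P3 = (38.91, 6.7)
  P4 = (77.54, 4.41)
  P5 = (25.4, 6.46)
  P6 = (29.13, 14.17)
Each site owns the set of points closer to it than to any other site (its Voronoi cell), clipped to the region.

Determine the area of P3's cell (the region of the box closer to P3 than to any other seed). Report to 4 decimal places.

Area of P3's cell: 177.9871

1. box [0,79]×[0,16]: [(0, 0) (79, 0) (79, 16) (0, 16)]
2. ⊥bis P3·P0 via (27.745,6.44): [(27.895, 0) (79, 0) (79, 16) (27.5224, 16)]  |A|=820.6612
3. ⊥bis P3·P1 via (43.875,5.075): [(27.895, 0) (42.214, 0) (47.4507, 16) (27.5224, 16)]  |A|=273.9785
4. ⊥bis P3·P2 via (31.355,10.57): [(27.81, 3.6494) (27.895, 0) (42.214, 0) (47.4507, 16) (34.1365, 16)]  |A|=233.1345
5. ⊥bis P3·P4 via (58.225,5.555): [(27.81, 3.6494) (27.895, 0) (42.214, 0) (47.4507, 16) (34.1365, 16)]  |A|=233.1345
6. ⊥bis P3·P5 via (32.155,6.58): [(32.0597, 11.9457) (32.2719, 0) (42.214, 0) (47.4507, 16) (34.1365, 16)]  |A|=198.8848
7. ⊥bis P3·P6 via (34.02,10.435): [(32.1305, 7.9612) (32.2719, 0) (42.214, 0) (47.4507, 16) (38.2706, 16)]  |A|=177.9871
8. canonical 5-gon: [(32.1305, 7.9612) (32.2719, 0) (42.214, 0) (47.4507, 16) (38.2706, 16)]
9. shoelace: 177.9871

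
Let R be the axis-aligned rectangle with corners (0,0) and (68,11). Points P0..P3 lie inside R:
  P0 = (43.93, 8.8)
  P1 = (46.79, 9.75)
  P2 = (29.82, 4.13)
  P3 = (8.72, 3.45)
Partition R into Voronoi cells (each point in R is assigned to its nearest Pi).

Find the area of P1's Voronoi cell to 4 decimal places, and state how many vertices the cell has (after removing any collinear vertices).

1. box [0,68]×[0,11]: [(0, 0) (68, 0) (68, 11) (0, 11)]
2. ⊥bis P1·P0 via (45.36,9.275): [(48.4409, 0) (68, 0) (68, 11) (44.787, 11)]  |A|=235.2467
3. ⊥bis P1·P2 via (38.305,6.94): [(48.4409, 0) (68, 0) (68, 11) (44.787, 11)]  |A|=235.2467
4. ⊥bis P1·P3 via (27.755,6.6): [(48.4409, 0) (68, 0) (68, 11) (44.787, 11)]  |A|=235.2467
5. canonical 4-gon: [(48.4409, 0) (68, 0) (68, 11) (44.787, 11)]
6. shoelace: 235.2467

Area of P1's cell: 235.2467 (4 vertices)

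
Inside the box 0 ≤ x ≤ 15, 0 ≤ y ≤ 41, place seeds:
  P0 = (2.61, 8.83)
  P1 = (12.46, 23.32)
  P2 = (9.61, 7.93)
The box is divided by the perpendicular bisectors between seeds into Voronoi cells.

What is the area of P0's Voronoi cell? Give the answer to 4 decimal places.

1. box [0,15]×[0,41]: [(0, 0) (15, 0) (15, 41) (0, 41)]
2. ⊥bis P0·P1 via (7.535,16.075): [(0, 21.1971) (0, 0) (15, 0) (15, 11.0004)]  |A|=241.4819
3. ⊥bis P0·P2 via (6.11,8.38): [(7.1344, 16.3473) (0, 21.1971) (0, 0) (5.0326, 0)]  |A|=116.7487
4. canonical 4-gon: [(7.1344, 16.3473) (0, 21.1971) (0, 0) (5.0326, 0)]
5. shoelace: 116.7487

Area of P0's cell: 116.7487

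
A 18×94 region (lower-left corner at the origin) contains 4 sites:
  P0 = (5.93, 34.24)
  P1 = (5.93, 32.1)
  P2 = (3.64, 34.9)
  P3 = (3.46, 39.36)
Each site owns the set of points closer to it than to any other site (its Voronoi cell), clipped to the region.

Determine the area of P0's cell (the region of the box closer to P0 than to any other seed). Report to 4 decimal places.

Area of P0's cell: 90.0858

1. box [0,18]×[0,94]: [(0, 0) (18, 0) (18, 94) (0, 94)]
2. ⊥bis P0·P1 via (5.93,33.17): [(0, 33.17) (18, 33.17) (18, 94) (0, 94)]  |A|=1094.94
3. ⊥bis P0·P2 via (4.785,34.57): [(4.3815, 33.17) (18, 33.17) (18, 80.422)]  |A|=321.7508
4. ⊥bis P0·P3 via (4.695,36.8): [(5.546, 37.2106) (4.3815, 33.17) (18, 33.17) (18, 43.2186)]  |A|=90.0858
5. canonical 4-gon: [(5.546, 37.2106) (4.3815, 33.17) (18, 33.17) (18, 43.2186)]
6. shoelace: 90.0858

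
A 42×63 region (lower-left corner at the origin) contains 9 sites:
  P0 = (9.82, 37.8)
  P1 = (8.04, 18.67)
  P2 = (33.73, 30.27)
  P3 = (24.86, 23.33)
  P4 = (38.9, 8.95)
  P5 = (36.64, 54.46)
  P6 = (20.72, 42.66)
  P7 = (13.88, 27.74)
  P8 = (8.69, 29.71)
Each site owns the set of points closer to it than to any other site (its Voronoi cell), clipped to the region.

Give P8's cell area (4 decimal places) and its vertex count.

Area of P8's cell: 111.7740 (4 vertices)

1. box [0,42]×[0,63]: [(0, 0) (42, 0) (42, 63) (0, 63)]
2. ⊥bis P8·P0 via (9.255,33.755): [(0, 35.0477) (0, 0) (42, 0) (42, 29.1812)]  |A|=1348.8079
3. ⊥bis P8·P1 via (8.365,24.19): [(0, 35.0477) (0, 24.6825) (42, 22.2097) (42, 29.1812)]  |A|=364.0721
4. ⊥bis P8·P2 via (21.21,29.99): [(21.163, 32.0917) (0, 35.0477) (0, 24.6825) (21.3568, 23.4251)]  |A|=202.1035
5. ⊥bis P8·P3 via (16.775,26.52): [(19.0877, 32.3816) (0, 35.0477) (0, 24.6825) (15.6856, 23.759)]  |A|=168.1206
6. ⊥bis P8·P4 via (23.795,19.33): [(19.0877, 32.3816) (0, 35.0477) (0, 24.6825) (15.6856, 23.759)]  |A|=168.1206
7. ⊥bis P8·P5 via (22.665,42.085): [(19.0877, 32.3816) (0, 35.0477) (0, 24.6825) (15.6856, 23.759)]  |A|=168.1206
8. ⊥bis P8·P6 via (14.705,36.185): [(19.0104, 32.1855) (18.7482, 32.429) (0, 35.0477) (0, 24.6825) (15.6856, 23.759)]  |A|=168.0855
9. ⊥bis P8·P7 via (11.285,28.725): [(12.9959, 33.2325) (0, 35.0477) (0, 24.6825) (9.5374, 24.121)]  |A|=111.774
10. canonical 4-gon: [(12.9959, 33.2325) (0, 35.0477) (0, 24.6825) (9.5374, 24.121)]
11. shoelace: 111.774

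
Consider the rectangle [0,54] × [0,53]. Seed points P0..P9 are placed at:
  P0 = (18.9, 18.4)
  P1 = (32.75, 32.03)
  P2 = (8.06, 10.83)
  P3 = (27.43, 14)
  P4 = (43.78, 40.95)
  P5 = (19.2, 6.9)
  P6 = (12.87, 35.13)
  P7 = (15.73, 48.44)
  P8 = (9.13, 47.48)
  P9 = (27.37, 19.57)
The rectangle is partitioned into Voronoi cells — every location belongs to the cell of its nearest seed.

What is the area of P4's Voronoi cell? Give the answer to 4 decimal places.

Area of P4's cell: 499.9186

1. box [0,54]×[0,53]: [(0, 0) (54, 0) (54, 53) (0, 53)]
2. ⊥bis P4·P0 via (31.34,29.675): [(54, 4.6736) (54, 53) (10.1994, 53)]  |A|=1058.3625
3. ⊥bis P4·P1 via (38.265,36.49): [(54, 17.0329) (54, 53) (24.9133, 53)]  |A|=523.0816
4. ⊥bis P4·P2 via (25.92,25.89): [(54, 17.0329) (54, 53) (24.9133, 53)]  |A|=523.0816
5. ⊥bis P4·P3 via (35.605,27.475): [(54, 17.0329) (54, 53) (24.9133, 53)]  |A|=523.0816
6. ⊥bis P4·P5 via (31.49,23.925): [(54, 17.0329) (54, 53) (24.9133, 53)]  |A|=523.0816
7. ⊥bis P4·P6 via (28.325,38.04): [(25.6887, 52.0411) (54, 17.0329) (54, 53) (25.5082, 53)]  |A|=522.7964
8. ⊥bis P4·P7 via (29.755,44.695): [(30.2203, 46.4376) (54, 17.0329) (54, 53) (31.9726, 53)]  |A|=499.9186
9. ⊥bis P4·P8 via (26.455,44.215): [(30.2203, 46.4376) (54, 17.0329) (54, 53) (31.9726, 53)]  |A|=499.9186
10. ⊥bis P4·P9 via (35.575,30.26): [(30.2203, 46.4376) (54, 17.0329) (54, 53) (31.9726, 53)]  |A|=499.9186
11. canonical 4-gon: [(30.2203, 46.4376) (54, 17.0329) (54, 53) (31.9726, 53)]
12. shoelace: 499.9186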